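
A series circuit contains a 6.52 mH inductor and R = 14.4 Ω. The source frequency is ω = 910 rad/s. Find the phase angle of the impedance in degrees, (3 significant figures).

X_L = ωL = 5.93 Ω
Z = 14.4 + j5.93 Ω
|Z| = √(14.4² + 5.93²) = 15.6 Ω
∠Z = arctan(5.93/14.4) = 22.4°

22.4°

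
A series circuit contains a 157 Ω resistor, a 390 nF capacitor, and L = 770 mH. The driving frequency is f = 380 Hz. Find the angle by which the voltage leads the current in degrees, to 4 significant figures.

78.40°

ω = 2πf = 2388 rad/s
X_L = ωL = 1838 Ω
X_C = 1/(ωC) = 1074 Ω
Net reactance X = X_L − X_C = 764.5 Ω
Z = 157.0 + j764.5 Ω
|Z| = √(157.0² + 764.5²) = 780.5 Ω
∠Z = arctan(764.5/157.0) = 78.40°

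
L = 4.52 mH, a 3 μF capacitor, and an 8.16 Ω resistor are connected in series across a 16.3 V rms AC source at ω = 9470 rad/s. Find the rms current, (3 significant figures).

1.46 A

X_L = ωL = 42.8 Ω
X_C = 1/(ωC) = 35.2 Ω
Net reactance X = X_L − X_C = 7.61 Ω
Z = 8.16 + j7.61 Ω
|Z| = √(8.16² + 7.61²) = 11.2 Ω
I = V/|Z| = 16.3/11.2 = 1.46 A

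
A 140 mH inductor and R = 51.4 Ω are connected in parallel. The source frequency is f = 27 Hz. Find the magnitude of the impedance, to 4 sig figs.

ω = 2πf = 169.6 rad/s
X_L = ωL = 23.75 Ω
Parallel: admittances add. Y = 1/R + 1/(jωL)
Y = (0.01946 − j0.04210) S
|Y| = 0.04638 S → |Z| = 1/|Y| = 21.56 Ω, ∠Z = −∠Y = 65.20°

21.56 Ω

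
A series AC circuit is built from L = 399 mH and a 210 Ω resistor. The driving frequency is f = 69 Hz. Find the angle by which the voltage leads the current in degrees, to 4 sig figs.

ω = 2πf = 433.5 rad/s
X_L = ωL = 173.0 Ω
Z = 210.0 + j173.0 Ω
|Z| = √(210.0² + 173.0²) = 272.1 Ω
∠Z = arctan(173.0/210.0) = 39.48°

39.48°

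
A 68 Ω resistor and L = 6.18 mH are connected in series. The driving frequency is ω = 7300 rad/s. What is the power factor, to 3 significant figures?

X_L = ωL = 45.1 Ω
Z = 68.0 + j45.1 Ω
|Z| = √(68.0² + 45.1²) = 81.6 Ω
∠Z = arctan(45.1/68.0) = 33.6°
cos φ = cos(33.6°) = 0.833

0.833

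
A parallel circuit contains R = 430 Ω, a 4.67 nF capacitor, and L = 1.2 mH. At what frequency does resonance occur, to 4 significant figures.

ω₀ = 1/√(LC) = 1/√(0.0012 × 4.67e-09) = 422400 rad/s
f₀ = ω₀/(2π) = 67.23 kHz

67.23 kHz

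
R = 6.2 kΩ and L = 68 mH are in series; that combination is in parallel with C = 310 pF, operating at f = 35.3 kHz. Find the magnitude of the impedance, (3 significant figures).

38100 Ω

ω = 2πf = 221800 rad/s
X_L = ωL = 15100 Ω
X_C = 1/(ωC) = 14500 Ω
Branch 1 (R+jX_L): Z₁ = 6200 + j15100 Ω, |Z₁| = 16300 Ω
Branch 2 (−jX_C): Z₂ = −j14500 Ω
Parallel: Z = Z₁Z₂/(Z₁+Z₂), |Z| = 38100 Ω, ∠Z = -27.3°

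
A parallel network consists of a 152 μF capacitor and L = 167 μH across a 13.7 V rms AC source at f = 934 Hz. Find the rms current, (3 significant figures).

1.76 A

ω = 2πf = 5868 rad/s
X_L = ωL = 0.980 Ω
X_C = 1/(ωC) = 1.12 Ω
Parallel: admittances add. Y = 1/(jωL) + jωC
Y = (0 − j0.128) S
|Y| = 0.128 S → |Z| = 1/|Y| = 7.79 Ω, ∠Z = −∠Y = 90.0°
I = V/|Z| = 13.7/7.79 = 1.76 A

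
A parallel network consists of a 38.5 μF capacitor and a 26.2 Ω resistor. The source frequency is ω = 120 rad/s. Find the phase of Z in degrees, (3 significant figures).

-6.90°

X_C = 1/(ωC) = 216 Ω
Parallel: admittances add. Y = 1/R + jωC
Y = (0.0382 + j0.00462) S
|Y| = 0.0384 S → |Z| = 1/|Y| = 26.0 Ω, ∠Z = −∠Y = -6.90°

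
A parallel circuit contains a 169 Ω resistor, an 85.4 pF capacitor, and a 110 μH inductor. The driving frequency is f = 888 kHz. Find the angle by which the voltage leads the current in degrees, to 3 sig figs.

ω = 2πf = 5.579e+06 rad/s
X_L = ωL = 614 Ω
X_C = 1/(ωC) = 2100 Ω
Parallel: admittances add. Y = 1/R + 1/(jωL) + jωC
Y = (0.00592 − j0.00115) S
|Y| = 0.00603 S → |Z| = 1/|Y| = 166 Ω, ∠Z = −∠Y = 11.0°

11.0°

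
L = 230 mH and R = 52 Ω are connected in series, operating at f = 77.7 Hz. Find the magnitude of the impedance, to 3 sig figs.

ω = 2πf = 488.2 rad/s
X_L = ωL = 112 Ω
Z = 52.0 + j112 Ω
|Z| = √(52.0² + 112²) = 124 Ω

124 Ω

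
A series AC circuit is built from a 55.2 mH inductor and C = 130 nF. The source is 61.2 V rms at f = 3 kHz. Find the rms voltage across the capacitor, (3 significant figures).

ω = 2πf = 18850 rad/s
X_L = ωL = 1040 Ω
X_C = 1/(ωC) = 408 Ω
Net reactance X = X_L − X_C = 632 Ω
Z = j632 Ω
|Z| = √(0² + 632²) = 632 Ω
I = V/|Z| = 96.8 mA
V_C = I·|Z_C| = 0.0968 × 408 = 39.5 V

39.5 V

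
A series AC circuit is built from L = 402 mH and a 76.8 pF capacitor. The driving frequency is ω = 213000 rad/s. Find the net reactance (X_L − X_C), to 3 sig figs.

24500 Ω

X_L = ωL = 85600 Ω
X_C = 1/(ωC) = 61100 Ω
X = 85600 − 61100 = 24500 Ω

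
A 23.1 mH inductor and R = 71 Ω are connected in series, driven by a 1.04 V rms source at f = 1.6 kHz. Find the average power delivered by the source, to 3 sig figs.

ω = 2πf = 10050 rad/s
X_L = ωL = 232 Ω
Z = 71.0 + j232 Ω
|Z| = √(71.0² + 232²) = 243 Ω
∠Z = arctan(232/71.0) = 73.0°
I = V/|Z| = 4.28 mA
P = VI cos φ = 1.04 × 0.00428 × cos(73.0°) = 1.30 mW

1.30 mW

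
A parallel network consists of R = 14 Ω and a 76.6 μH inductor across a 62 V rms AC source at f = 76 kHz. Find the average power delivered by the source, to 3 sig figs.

ω = 2πf = 477500 rad/s
X_L = ωL = 36.6 Ω
Parallel: admittances add. Y = 1/R + 1/(jωL)
Y = (0.0714 − j0.0273) S
|Y| = 0.0765 S → |Z| = 1/|Y| = 13.1 Ω, ∠Z = −∠Y = 20.9°
I = V/|Z| = 4.74 A
P = VI cos φ = 62 × 4.74 × cos(20.9°) = 275 W

275 W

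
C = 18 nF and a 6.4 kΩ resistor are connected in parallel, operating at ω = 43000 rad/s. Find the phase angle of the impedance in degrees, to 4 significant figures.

X_C = 1/(ωC) = 1292 Ω
Parallel: admittances add. Y = 1/R + jωC
Y = (0.0001563 + j0.0007740) S
|Y| = 0.0007896 S → |Z| = 1/|Y| = 1266 Ω, ∠Z = −∠Y = -78.59°

-78.59°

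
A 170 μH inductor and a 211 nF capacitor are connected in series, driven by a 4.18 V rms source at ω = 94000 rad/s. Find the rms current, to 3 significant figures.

X_L = ωL = 16.0 Ω
X_C = 1/(ωC) = 50.4 Ω
Net reactance X = X_L − X_C = -34.4 Ω
Z = − j34.4 Ω
|Z| = √(0² + 34.4²) = 34.4 Ω
I = V/|Z| = 4.18/34.4 = 121 mA

121 mA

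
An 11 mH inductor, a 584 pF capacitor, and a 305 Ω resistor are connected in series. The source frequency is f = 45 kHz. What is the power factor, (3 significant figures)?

ω = 2πf = 282700 rad/s
X_L = ωL = 3110 Ω
X_C = 1/(ωC) = 6060 Ω
Net reactance X = X_L − X_C = -2950 Ω
Z = 305 − j2950 Ω
|Z| = √(305² + 2950²) = 2960 Ω
∠Z = arctan(-2950/305) = -84.1°
cos φ = cos(-84.1°) = 0.103

0.103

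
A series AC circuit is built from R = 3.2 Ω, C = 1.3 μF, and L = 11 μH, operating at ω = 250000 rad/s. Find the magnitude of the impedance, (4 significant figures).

3.217 Ω

X_L = ωL = 2.750 Ω
X_C = 1/(ωC) = 3.077 Ω
Net reactance X = X_L − X_C = -0.3269 Ω
Z = 3.200 − j0.3269 Ω
|Z| = √(3.200² + 0.3269²) = 3.217 Ω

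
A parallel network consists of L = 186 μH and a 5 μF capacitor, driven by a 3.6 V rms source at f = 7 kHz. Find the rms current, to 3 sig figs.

352 mA

ω = 2πf = 43980 rad/s
X_L = ωL = 8.18 Ω
X_C = 1/(ωC) = 4.55 Ω
Parallel: admittances add. Y = 1/(jωL) + jωC
Y = (0 + j0.0977) S
|Y| = 0.0977 S → |Z| = 1/|Y| = 10.2 Ω, ∠Z = −∠Y = -90.0°
I = V/|Z| = 3.6/10.2 = 352 mA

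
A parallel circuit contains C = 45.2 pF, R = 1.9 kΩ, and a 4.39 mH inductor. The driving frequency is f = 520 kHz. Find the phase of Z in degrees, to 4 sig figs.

-8.426°

ω = 2πf = 3.267e+06 rad/s
X_L = ωL = 14340 Ω
X_C = 1/(ωC) = 6771 Ω
Parallel: admittances add. Y = 1/R + 1/(jωL) + jωC
Y = (0.0005263 + j7.796e-05) S
|Y| = 0.0005321 S → |Z| = 1/|Y| = 1879 Ω, ∠Z = −∠Y = -8.426°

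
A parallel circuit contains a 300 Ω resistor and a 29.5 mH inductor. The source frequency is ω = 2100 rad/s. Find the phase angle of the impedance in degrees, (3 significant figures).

78.3°

X_L = ωL = 61.9 Ω
Parallel: admittances add. Y = 1/R + 1/(jωL)
Y = (0.00333 − j0.0161) S
|Y| = 0.0165 S → |Z| = 1/|Y| = 60.7 Ω, ∠Z = −∠Y = 78.3°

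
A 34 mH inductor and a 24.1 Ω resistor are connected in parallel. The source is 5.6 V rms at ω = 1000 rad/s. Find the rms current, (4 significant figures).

X_L = ωL = 34.00 Ω
Parallel: admittances add. Y = 1/R + 1/(jωL)
Y = (0.04149 − j0.02941) S
|Y| = 0.05086 S → |Z| = 1/|Y| = 19.66 Ω, ∠Z = −∠Y = 35.33°
I = V/|Z| = 5.6/19.66 = 284.8 mA

284.8 mA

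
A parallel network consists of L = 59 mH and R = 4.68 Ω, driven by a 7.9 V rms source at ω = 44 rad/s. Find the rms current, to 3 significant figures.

X_L = ωL = 2.60 Ω
Parallel: admittances add. Y = 1/R + 1/(jωL)
Y = (0.214 − j0.385) S
|Y| = 0.441 S → |Z| = 1/|Y| = 2.27 Ω, ∠Z = −∠Y = 61.0°
I = V/|Z| = 7.9/2.27 = 3.48 A

3.48 A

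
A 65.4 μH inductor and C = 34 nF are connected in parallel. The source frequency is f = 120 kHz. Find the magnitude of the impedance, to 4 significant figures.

186.7 Ω

ω = 2πf = 754000 rad/s
X_L = ωL = 49.31 Ω
X_C = 1/(ωC) = 39.01 Ω
Parallel: admittances add. Y = 1/(jωL) + jωC
Y = (0 + j0.005356) S
|Y| = 0.005356 S → |Z| = 1/|Y| = 186.7 Ω, ∠Z = −∠Y = -90.00°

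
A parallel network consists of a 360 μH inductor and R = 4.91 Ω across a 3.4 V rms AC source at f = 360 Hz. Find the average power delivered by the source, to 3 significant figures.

ω = 2πf = 2262 rad/s
X_L = ωL = 0.814 Ω
Parallel: admittances add. Y = 1/R + 1/(jωL)
Y = (0.204 − j1.23) S
|Y| = 1.24 S → |Z| = 1/|Y| = 0.803 Ω, ∠Z = −∠Y = 80.6°
I = V/|Z| = 4.23 A
P = VI cos φ = 3.4 × 4.23 × cos(80.6°) = 2.35 W

2.35 W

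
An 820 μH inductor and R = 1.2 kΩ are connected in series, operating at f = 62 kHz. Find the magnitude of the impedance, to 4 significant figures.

1242 Ω

ω = 2πf = 389600 rad/s
X_L = ωL = 319.4 Ω
Z = 1200 + j319.4 Ω
|Z| = √(1200² + 319.4²) = 1242 Ω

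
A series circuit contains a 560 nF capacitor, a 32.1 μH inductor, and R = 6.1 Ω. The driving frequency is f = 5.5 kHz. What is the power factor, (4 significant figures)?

ω = 2πf = 34560 rad/s
X_L = ωL = 1.109 Ω
X_C = 1/(ωC) = 51.67 Ω
Net reactance X = X_L − X_C = -50.56 Ω
Z = 6.100 − j50.56 Ω
|Z| = √(6.100² + 50.56²) = 50.93 Ω
∠Z = arctan(-50.56/6.100) = -83.12°
cos φ = cos(-83.12°) = 0.1198

0.1198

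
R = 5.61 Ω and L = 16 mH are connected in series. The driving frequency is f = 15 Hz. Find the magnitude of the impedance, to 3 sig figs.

5.81 Ω

ω = 2πf = 94.25 rad/s
X_L = ωL = 1.51 Ω
Z = 5.61 + j1.51 Ω
|Z| = √(5.61² + 1.51²) = 5.81 Ω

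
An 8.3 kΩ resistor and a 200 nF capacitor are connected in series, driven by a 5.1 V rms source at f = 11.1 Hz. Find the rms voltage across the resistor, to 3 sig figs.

ω = 2πf = 69.74 rad/s
X_C = 1/(ωC) = 71700 Ω
Z = 8300 − j71700 Ω
|Z| = √(8300² + 71700²) = 72200 Ω
I = V/|Z| = 70.7 μA
V_R = I·|Z_R| = 7.07e-05 × 8300 = 0.587 V

0.587 V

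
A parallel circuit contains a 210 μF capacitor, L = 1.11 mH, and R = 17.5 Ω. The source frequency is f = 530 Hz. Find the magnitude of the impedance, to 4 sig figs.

2.312 Ω

ω = 2πf = 3330 rad/s
X_L = ωL = 3.696 Ω
X_C = 1/(ωC) = 1.430 Ω
Parallel: admittances add. Y = 1/R + 1/(jωL) + jωC
Y = (0.05714 + j0.4288) S
|Y| = 0.4326 S → |Z| = 1/|Y| = 2.312 Ω, ∠Z = −∠Y = -82.41°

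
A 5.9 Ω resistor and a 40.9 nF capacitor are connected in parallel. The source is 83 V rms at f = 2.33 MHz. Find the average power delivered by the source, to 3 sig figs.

1.17 kW

ω = 2πf = 1.464e+07 rad/s
X_C = 1/(ωC) = 1.67 Ω
Parallel: admittances add. Y = 1/R + jωC
Y = (0.169 + j0.599) S
|Y| = 0.622 S → |Z| = 1/|Y| = 1.61 Ω, ∠Z = −∠Y = -74.2°
I = V/|Z| = 51.7 A
P = VI cos φ = 83 × 51.7 × cos(-74.2°) = 1.17 kW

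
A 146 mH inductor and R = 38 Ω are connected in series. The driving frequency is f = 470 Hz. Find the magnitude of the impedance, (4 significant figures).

432.8 Ω

ω = 2πf = 2953 rad/s
X_L = ωL = 431.2 Ω
Z = 38.00 + j431.2 Ω
|Z| = √(38.00² + 431.2²) = 432.8 Ω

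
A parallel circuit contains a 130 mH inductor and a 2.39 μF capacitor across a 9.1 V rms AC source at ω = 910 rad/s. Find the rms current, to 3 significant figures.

X_L = ωL = 118 Ω
X_C = 1/(ωC) = 460 Ω
Parallel: admittances add. Y = 1/(jωL) + jωC
Y = (0 − j0.00628) S
|Y| = 0.00628 S → |Z| = 1/|Y| = 159 Ω, ∠Z = −∠Y = 90.0°
I = V/|Z| = 9.1/159 = 57.1 mA

57.1 mA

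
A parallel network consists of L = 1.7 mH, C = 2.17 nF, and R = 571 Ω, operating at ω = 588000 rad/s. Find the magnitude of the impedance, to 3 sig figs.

564 Ω

X_L = ωL = 1000 Ω
X_C = 1/(ωC) = 784 Ω
Parallel: admittances add. Y = 1/R + 1/(jωL) + jωC
Y = (0.00175 + j0.000276) S
|Y| = 0.00177 S → |Z| = 1/|Y| = 564 Ω, ∠Z = −∠Y = -8.94°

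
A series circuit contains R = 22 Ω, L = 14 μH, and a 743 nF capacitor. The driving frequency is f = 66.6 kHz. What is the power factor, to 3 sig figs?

0.993

ω = 2πf = 418500 rad/s
X_L = ωL = 5.86 Ω
X_C = 1/(ωC) = 3.22 Ω
Net reactance X = X_L − X_C = 2.64 Ω
Z = 22.0 + j2.64 Ω
|Z| = √(22.0² + 2.64²) = 22.2 Ω
∠Z = arctan(2.64/22.0) = 6.85°
cos φ = cos(6.85°) = 0.993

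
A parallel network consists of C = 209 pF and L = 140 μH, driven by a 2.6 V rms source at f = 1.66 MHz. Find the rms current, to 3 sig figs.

3.89 mA

ω = 2πf = 1.043e+07 rad/s
X_L = ωL = 1460 Ω
X_C = 1/(ωC) = 459 Ω
Parallel: admittances add. Y = 1/(jωL) + jωC
Y = (0 + j0.00150) S
|Y| = 0.00150 S → |Z| = 1/|Y| = 669 Ω, ∠Z = −∠Y = -90.0°
I = V/|Z| = 2.6/669 = 3.89 mA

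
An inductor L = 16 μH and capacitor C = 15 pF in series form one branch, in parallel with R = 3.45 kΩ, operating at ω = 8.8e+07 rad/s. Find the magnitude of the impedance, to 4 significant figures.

639.2 Ω

X_L = ωL = 1408 Ω
X_C = 1/(ωC) = 757.6 Ω
Branch 1: Z₁ = R = 3450 Ω
Branch 2 (series LC): Z₂ = j(X_L − X_C) = j650.4 Ω
Parallel: Z = Z₁Z₂/(Z₁+Z₂), |Z| = 639.2 Ω, ∠Z = 79.32°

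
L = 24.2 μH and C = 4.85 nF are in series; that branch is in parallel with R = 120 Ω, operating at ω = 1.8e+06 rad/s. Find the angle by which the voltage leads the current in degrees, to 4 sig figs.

-59.39°

X_L = ωL = 43.56 Ω
X_C = 1/(ωC) = 114.5 Ω
Branch 1: Z₁ = R = 120.0 Ω
Branch 2 (series LC): Z₂ = j(X_L − X_C) = −j70.99 Ω
Parallel: Z = Z₁Z₂/(Z₁+Z₂), |Z| = 61.10 Ω, ∠Z = -59.39°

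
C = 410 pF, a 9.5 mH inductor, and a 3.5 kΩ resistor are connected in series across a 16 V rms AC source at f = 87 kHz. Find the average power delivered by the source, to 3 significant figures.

ω = 2πf = 546600 rad/s
X_L = ωL = 5190 Ω
X_C = 1/(ωC) = 4460 Ω
Net reactance X = X_L − X_C = 731 Ω
Z = 3500 + j731 Ω
|Z| = √(3500² + 731²) = 3580 Ω
∠Z = arctan(731/3500) = 11.8°
I = V/|Z| = 4.47 mA
P = VI cos φ = 16 × 0.00447 × cos(11.8°) = 70.1 mW

70.1 mW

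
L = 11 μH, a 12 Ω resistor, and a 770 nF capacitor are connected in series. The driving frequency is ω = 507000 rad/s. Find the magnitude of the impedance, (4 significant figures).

X_L = ωL = 5.577 Ω
X_C = 1/(ωC) = 2.562 Ω
Net reactance X = X_L − X_C = 3.015 Ω
Z = 12.00 + j3.015 Ω
|Z| = √(12.00² + 3.015²) = 12.37 Ω

12.37 Ω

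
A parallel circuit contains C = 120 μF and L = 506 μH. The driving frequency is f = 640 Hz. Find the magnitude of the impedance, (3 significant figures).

ω = 2πf = 4021 rad/s
X_L = ωL = 2.03 Ω
X_C = 1/(ωC) = 2.07 Ω
Parallel: admittances add. Y = 1/(jωL) + jωC
Y = (0 − j0.00891) S
|Y| = 0.00891 S → |Z| = 1/|Y| = 112 Ω, ∠Z = −∠Y = 90.0°

112 Ω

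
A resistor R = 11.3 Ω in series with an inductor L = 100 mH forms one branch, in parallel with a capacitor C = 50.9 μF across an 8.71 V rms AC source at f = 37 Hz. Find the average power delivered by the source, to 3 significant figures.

1.28 W

ω = 2πf = 232.5 rad/s
X_L = ωL = 23.2 Ω
X_C = 1/(ωC) = 84.5 Ω
Branch 1 (R+jX_L): Z₁ = 11.3 + j23.2 Ω, |Z₁| = 25.8 Ω
Branch 2 (−jX_C): Z₂ = −j84.5 Ω
Parallel: Z = Z₁Z₂/(Z₁+Z₂), |Z| = 35.1 Ω, ∠Z = 53.6°
I = V/|Z| = 248 mA
P = VI cos φ = 8.71 × 0.248 × cos(53.6°) = 1.28 W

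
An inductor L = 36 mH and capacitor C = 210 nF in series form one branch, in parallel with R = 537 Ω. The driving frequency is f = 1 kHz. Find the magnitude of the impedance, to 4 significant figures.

377.8 Ω

ω = 2πf = 6283 rad/s
X_L = ωL = 226.2 Ω
X_C = 1/(ωC) = 757.9 Ω
Branch 1: Z₁ = R = 537.0 Ω
Branch 2 (series LC): Z₂ = j(X_L − X_C) = −j531.7 Ω
Parallel: Z = Z₁Z₂/(Z₁+Z₂), |Z| = 377.8 Ω, ∠Z = -45.28°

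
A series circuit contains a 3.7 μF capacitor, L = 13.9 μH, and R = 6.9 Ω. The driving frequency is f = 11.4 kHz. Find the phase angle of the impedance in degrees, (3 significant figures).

-21.9°

ω = 2πf = 71630 rad/s
X_L = ωL = 0.996 Ω
X_C = 1/(ωC) = 3.77 Ω
Net reactance X = X_L − X_C = -2.78 Ω
Z = 6.90 − j2.78 Ω
|Z| = √(6.90² + 2.78²) = 7.44 Ω
∠Z = arctan(-2.78/6.90) = -21.9°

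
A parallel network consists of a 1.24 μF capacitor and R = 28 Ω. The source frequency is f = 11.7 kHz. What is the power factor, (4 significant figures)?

ω = 2πf = 73510 rad/s
X_C = 1/(ωC) = 10.97 Ω
Parallel: admittances add. Y = 1/R + jωC
Y = (0.03571 + j0.09116) S
|Y| = 0.09790 S → |Z| = 1/|Y| = 10.21 Ω, ∠Z = −∠Y = -68.61°
cos φ = cos(-68.61°) = 0.3648

0.3648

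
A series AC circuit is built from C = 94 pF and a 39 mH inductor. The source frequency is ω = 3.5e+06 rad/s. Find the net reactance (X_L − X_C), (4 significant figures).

X_L = ωL = 136500 Ω
X_C = 1/(ωC) = 3040 Ω
X = 136500 − 3040 = 133500 Ω

133500 Ω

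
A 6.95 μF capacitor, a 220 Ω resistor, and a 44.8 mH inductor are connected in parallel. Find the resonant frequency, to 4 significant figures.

285.2 Hz

ω₀ = 1/√(LC) = 1/√(0.0448 × 6.95e-06) = 1792 rad/s
f₀ = ω₀/(2π) = 285.2 Hz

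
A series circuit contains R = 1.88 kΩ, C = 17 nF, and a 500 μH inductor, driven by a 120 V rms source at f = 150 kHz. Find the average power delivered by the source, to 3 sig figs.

ω = 2πf = 942500 rad/s
X_L = ωL = 471 Ω
X_C = 1/(ωC) = 62.4 Ω
Net reactance X = X_L − X_C = 409 Ω
Z = 1880 + j409 Ω
|Z| = √(1880² + 409²) = 1920 Ω
∠Z = arctan(409/1880) = 12.3°
I = V/|Z| = 62.4 mA
P = VI cos φ = 120 × 0.0624 × cos(12.3°) = 7.31 W

7.31 W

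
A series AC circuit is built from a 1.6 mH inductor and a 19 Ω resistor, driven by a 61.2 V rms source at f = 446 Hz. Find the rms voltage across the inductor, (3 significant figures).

14.1 V

ω = 2πf = 2802 rad/s
X_L = ωL = 4.48 Ω
Z = 19.0 + j4.48 Ω
|Z| = √(19.0² + 4.48²) = 19.5 Ω
I = V/|Z| = 3.13 A
V_L = I·|Z_L| = 3.13 × 4.48 = 14.1 V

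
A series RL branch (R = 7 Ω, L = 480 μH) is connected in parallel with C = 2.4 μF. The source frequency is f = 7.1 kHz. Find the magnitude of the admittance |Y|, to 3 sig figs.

66.3 mS

ω = 2πf = 44610 rad/s
X_L = ωL = 21.4 Ω
X_C = 1/(ωC) = 9.34 Ω
Branch 1 (R+jX_L): Z₁ = 7.00 + j21.4 Ω, |Z₁| = 22.5 Ω
Branch 2 (−jX_C): Z₂ = −j9.34 Ω
Parallel: Z = Z₁Z₂/(Z₁+Z₂), |Z| = 15.1 Ω, ∠Z = -78.0°
|Y| = 1/|Z| = 66.3 mS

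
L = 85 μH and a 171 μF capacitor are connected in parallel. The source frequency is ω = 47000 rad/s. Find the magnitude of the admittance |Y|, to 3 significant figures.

7.79 S

X_L = ωL = 4.00 Ω
X_C = 1/(ωC) = 0.124 Ω
Parallel: admittances add. Y = 1/(jωL) + jωC
Y = (0 + j7.79) S
|Y| = 7.79 S → |Z| = 1/|Y| = 0.128 Ω, ∠Z = −∠Y = -90.0°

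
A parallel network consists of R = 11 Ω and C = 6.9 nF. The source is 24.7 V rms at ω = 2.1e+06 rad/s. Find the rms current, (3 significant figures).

2.27 A

X_C = 1/(ωC) = 69.0 Ω
Parallel: admittances add. Y = 1/R + jωC
Y = (0.0909 + j0.0145) S
|Y| = 0.0921 S → |Z| = 1/|Y| = 10.9 Ω, ∠Z = −∠Y = -9.06°
I = V/|Z| = 24.7/10.9 = 2.27 A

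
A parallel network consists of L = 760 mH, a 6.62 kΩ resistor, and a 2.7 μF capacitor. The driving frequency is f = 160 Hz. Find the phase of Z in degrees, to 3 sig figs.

ω = 2πf = 1005 rad/s
X_L = ωL = 764 Ω
X_C = 1/(ωC) = 368 Ω
Parallel: admittances add. Y = 1/R + 1/(jωL) + jωC
Y = (0.000151 + j0.00141) S
|Y| = 0.00141 S → |Z| = 1/|Y| = 707 Ω, ∠Z = −∠Y = -83.9°

-83.9°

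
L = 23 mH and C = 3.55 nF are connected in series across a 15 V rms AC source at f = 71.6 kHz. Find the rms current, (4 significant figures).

ω = 2πf = 449900 rad/s
X_L = ωL = 10350 Ω
X_C = 1/(ωC) = 626.2 Ω
Net reactance X = X_L − X_C = 9721 Ω
Z = j9721 Ω
|Z| = √(0² + 9721²) = 9721 Ω
I = V/|Z| = 15/9721 = 1.543 mA

1.543 mA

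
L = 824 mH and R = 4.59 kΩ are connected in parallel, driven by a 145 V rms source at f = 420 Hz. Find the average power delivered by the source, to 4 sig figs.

4.581 W

ω = 2πf = 2639 rad/s
X_L = ωL = 2174 Ω
Parallel: admittances add. Y = 1/R + 1/(jωL)
Y = (0.0002179 − j0.0004599) S
|Y| = 0.0005089 S → |Z| = 1/|Y| = 1965 Ω, ∠Z = −∠Y = 64.65°
I = V/|Z| = 73.79 mA
P = VI cos φ = 145 × 0.07379 × cos(64.65°) = 4.581 W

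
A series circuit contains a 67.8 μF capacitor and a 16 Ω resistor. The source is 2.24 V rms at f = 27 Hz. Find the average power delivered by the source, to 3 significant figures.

10.3 mW

ω = 2πf = 169.6 rad/s
X_C = 1/(ωC) = 86.9 Ω
Z = 16.0 − j86.9 Ω
|Z| = √(16.0² + 86.9²) = 88.4 Ω
∠Z = arctan(-86.9/16.0) = -79.6°
I = V/|Z| = 25.3 mA
P = VI cos φ = 2.24 × 0.0253 × cos(-79.6°) = 10.3 mW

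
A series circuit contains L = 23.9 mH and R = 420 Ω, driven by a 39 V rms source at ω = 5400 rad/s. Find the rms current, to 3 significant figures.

88.8 mA

X_L = ωL = 129 Ω
Z = 420 + j129 Ω
|Z| = √(420² + 129²) = 439 Ω
I = V/|Z| = 39/439 = 88.8 mA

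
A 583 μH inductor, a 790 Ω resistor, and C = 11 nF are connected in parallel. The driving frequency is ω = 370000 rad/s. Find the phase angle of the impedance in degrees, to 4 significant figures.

24.09°

X_L = ωL = 215.7 Ω
X_C = 1/(ωC) = 245.7 Ω
Parallel: admittances add. Y = 1/R + 1/(jωL) + jωC
Y = (0.001266 − j0.0005659) S
|Y| = 0.001387 S → |Z| = 1/|Y| = 721.2 Ω, ∠Z = −∠Y = 24.09°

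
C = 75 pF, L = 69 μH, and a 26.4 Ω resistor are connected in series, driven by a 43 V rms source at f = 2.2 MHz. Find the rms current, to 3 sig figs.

ω = 2πf = 1.382e+07 rad/s
X_L = ωL = 954 Ω
X_C = 1/(ωC) = 965 Ω
Net reactance X = X_L − X_C = -10.8 Ω
Z = 26.4 − j10.8 Ω
|Z| = √(26.4² + 10.8²) = 28.5 Ω
I = V/|Z| = 43/28.5 = 1.51 A

1.51 A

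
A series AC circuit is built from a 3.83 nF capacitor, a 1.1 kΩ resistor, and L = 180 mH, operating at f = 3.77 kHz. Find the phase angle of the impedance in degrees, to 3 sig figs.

ω = 2πf = 23690 rad/s
X_L = ωL = 4260 Ω
X_C = 1/(ωC) = 11000 Ω
Net reactance X = X_L − X_C = -6760 Ω
Z = 1100 − j6760 Ω
|Z| = √(1100² + 6760²) = 6850 Ω
∠Z = arctan(-6760/1100) = -80.8°

-80.8°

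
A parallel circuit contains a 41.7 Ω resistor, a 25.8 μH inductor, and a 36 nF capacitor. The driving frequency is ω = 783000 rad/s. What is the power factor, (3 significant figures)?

X_L = ωL = 20.2 Ω
X_C = 1/(ωC) = 35.5 Ω
Parallel: admittances add. Y = 1/R + 1/(jωL) + jωC
Y = (0.0240 − j0.0213) S
|Y| = 0.0321 S → |Z| = 1/|Y| = 31.2 Ω, ∠Z = −∠Y = 41.6°
cos φ = cos(41.6°) = 0.747

0.747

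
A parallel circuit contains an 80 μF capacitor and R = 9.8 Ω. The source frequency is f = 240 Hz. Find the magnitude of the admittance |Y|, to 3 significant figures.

158 mS

ω = 2πf = 1508 rad/s
X_C = 1/(ωC) = 8.29 Ω
Parallel: admittances add. Y = 1/R + jωC
Y = (0.102 + j0.121) S
|Y| = 0.158 S → |Z| = 1/|Y| = 6.33 Ω, ∠Z = −∠Y = -49.8°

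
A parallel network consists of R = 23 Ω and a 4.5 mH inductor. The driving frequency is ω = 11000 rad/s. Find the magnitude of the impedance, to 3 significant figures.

20.9 Ω

X_L = ωL = 49.5 Ω
Parallel: admittances add. Y = 1/R + 1/(jωL)
Y = (0.0435 − j0.0202) S
|Y| = 0.0479 S → |Z| = 1/|Y| = 20.9 Ω, ∠Z = −∠Y = 24.9°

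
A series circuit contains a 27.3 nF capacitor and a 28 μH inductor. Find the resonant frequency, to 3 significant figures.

ω₀ = 1/√(LC) = 1/√(2.8e-05 × 2.73e-08) = 1.144e+06 rad/s
f₀ = ω₀/(2π) = 182 kHz

182 kHz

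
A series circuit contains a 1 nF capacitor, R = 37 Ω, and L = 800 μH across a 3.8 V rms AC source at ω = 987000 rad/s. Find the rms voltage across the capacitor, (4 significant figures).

16.99 V

X_L = ωL = 789.6 Ω
X_C = 1/(ωC) = 1013 Ω
Net reactance X = X_L − X_C = -223.6 Ω
Z = 37.00 − j223.6 Ω
|Z| = √(37.00² + 223.6²) = 226.6 Ω
I = V/|Z| = 16.77 mA
V_C = I·|Z_C| = 0.01677 × 1013 = 16.99 V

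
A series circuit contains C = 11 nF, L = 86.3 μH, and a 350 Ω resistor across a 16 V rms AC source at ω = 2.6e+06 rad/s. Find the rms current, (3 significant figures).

X_L = ωL = 224 Ω
X_C = 1/(ωC) = 35.0 Ω
Net reactance X = X_L − X_C = 189 Ω
Z = 350 + j189 Ω
|Z| = √(350² + 189²) = 398 Ω
I = V/|Z| = 16/398 = 40.2 mA

40.2 mA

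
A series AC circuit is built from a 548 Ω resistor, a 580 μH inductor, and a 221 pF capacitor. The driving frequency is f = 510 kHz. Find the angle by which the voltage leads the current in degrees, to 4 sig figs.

39.17°

ω = 2πf = 3.204e+06 rad/s
X_L = ωL = 1859 Ω
X_C = 1/(ωC) = 1412 Ω
Net reactance X = X_L − X_C = 446.5 Ω
Z = 548.0 + j446.5 Ω
|Z| = √(548.0² + 446.5²) = 706.9 Ω
∠Z = arctan(446.5/548.0) = 39.17°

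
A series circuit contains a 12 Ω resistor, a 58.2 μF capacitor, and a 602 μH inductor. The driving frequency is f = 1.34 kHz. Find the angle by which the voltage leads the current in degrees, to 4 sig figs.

ω = 2πf = 8419 rad/s
X_L = ωL = 5.069 Ω
X_C = 1/(ωC) = 2.041 Ω
Net reactance X = X_L − X_C = 3.028 Ω
Z = 12.00 + j3.028 Ω
|Z| = √(12.00² + 3.028²) = 12.38 Ω
∠Z = arctan(3.028/12.00) = 14.16°

14.16°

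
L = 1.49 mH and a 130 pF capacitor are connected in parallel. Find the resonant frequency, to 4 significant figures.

ω₀ = 1/√(LC) = 1/√(0.00149 × 1.3e-10) = 2.272e+06 rad/s
f₀ = ω₀/(2π) = 361.6 kHz

361.6 kHz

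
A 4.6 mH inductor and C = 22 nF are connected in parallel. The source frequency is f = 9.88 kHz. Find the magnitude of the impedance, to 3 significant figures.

ω = 2πf = 62080 rad/s
X_L = ωL = 286 Ω
X_C = 1/(ωC) = 732 Ω
Parallel: admittances add. Y = 1/(jωL) + jωC
Y = (0 − j0.00214) S
|Y| = 0.00214 S → |Z| = 1/|Y| = 468 Ω, ∠Z = −∠Y = 90.0°

468 Ω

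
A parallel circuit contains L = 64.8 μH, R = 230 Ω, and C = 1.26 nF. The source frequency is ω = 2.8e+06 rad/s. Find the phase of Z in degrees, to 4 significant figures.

24.52°

X_L = ωL = 181.4 Ω
X_C = 1/(ωC) = 283.4 Ω
Parallel: admittances add. Y = 1/R + 1/(jωL) + jωC
Y = (0.004348 − j0.001983) S
|Y| = 0.004779 S → |Z| = 1/|Y| = 209.3 Ω, ∠Z = −∠Y = 24.52°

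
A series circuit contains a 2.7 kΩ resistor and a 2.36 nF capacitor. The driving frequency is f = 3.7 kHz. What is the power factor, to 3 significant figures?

ω = 2πf = 23250 rad/s
X_C = 1/(ωC) = 18200 Ω
Z = 2700 − j18200 Ω
|Z| = √(2700² + 18200²) = 18400 Ω
∠Z = arctan(-18200/2700) = -81.6°
cos φ = cos(-81.6°) = 0.147

0.147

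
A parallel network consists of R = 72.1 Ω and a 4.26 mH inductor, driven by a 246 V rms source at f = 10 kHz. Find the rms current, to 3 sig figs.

3.53 A

ω = 2πf = 62830 rad/s
X_L = ωL = 268 Ω
Parallel: admittances add. Y = 1/R + 1/(jωL)
Y = (0.0139 − j0.00374) S
|Y| = 0.0144 S → |Z| = 1/|Y| = 69.6 Ω, ∠Z = −∠Y = 15.1°
I = V/|Z| = 246/69.6 = 3.53 A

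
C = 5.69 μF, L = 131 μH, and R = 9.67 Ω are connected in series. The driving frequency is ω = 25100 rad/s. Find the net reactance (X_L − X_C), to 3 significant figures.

X_L = ωL = 3.29 Ω
X_C = 1/(ωC) = 7.00 Ω
X = 3.29 − 7.00 = -3.71 Ω

-3.71 Ω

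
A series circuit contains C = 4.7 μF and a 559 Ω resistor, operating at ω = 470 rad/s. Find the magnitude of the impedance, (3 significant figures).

X_C = 1/(ωC) = 453 Ω
Z = 559 − j453 Ω
|Z| = √(559² + 453²) = 719 Ω

719 Ω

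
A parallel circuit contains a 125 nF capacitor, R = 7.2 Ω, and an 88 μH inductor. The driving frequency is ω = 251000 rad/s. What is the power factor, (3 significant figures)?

X_L = ωL = 22.1 Ω
X_C = 1/(ωC) = 31.9 Ω
Parallel: admittances add. Y = 1/R + 1/(jωL) + jωC
Y = (0.139 − j0.0139) S
|Y| = 0.140 S → |Z| = 1/|Y| = 7.16 Ω, ∠Z = −∠Y = 5.71°
cos φ = cos(5.71°) = 0.995

0.995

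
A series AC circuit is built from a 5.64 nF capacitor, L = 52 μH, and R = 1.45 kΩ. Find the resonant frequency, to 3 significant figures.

294 kHz

ω₀ = 1/√(LC) = 1/√(5.2e-05 × 5.64e-09) = 1.847e+06 rad/s
f₀ = ω₀/(2π) = 294 kHz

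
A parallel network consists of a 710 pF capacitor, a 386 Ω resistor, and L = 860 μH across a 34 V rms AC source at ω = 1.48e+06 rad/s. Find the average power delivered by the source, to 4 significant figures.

2.995 W

X_L = ωL = 1273 Ω
X_C = 1/(ωC) = 951.7 Ω
Parallel: admittances add. Y = 1/R + 1/(jωL) + jωC
Y = (0.002591 + j0.0002651) S
|Y| = 0.002604 S → |Z| = 1/|Y| = 384.0 Ω, ∠Z = −∠Y = -5.843°
I = V/|Z| = 88.54 mA
P = VI cos φ = 34 × 0.08854 × cos(-5.843°) = 2.995 W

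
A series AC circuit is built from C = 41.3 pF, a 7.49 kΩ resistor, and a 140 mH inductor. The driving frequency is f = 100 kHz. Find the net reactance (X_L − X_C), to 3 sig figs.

49400 Ω

ω = 2πf = 628300 rad/s
X_L = ωL = 88000 Ω
X_C = 1/(ωC) = 38500 Ω
X = 88000 − 38500 = 49400 Ω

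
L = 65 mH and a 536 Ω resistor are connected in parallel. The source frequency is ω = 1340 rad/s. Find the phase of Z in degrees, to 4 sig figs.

X_L = ωL = 87.10 Ω
Parallel: admittances add. Y = 1/R + 1/(jωL)
Y = (0.001866 − j0.01148) S
|Y| = 0.01163 S → |Z| = 1/|Y| = 85.97 Ω, ∠Z = −∠Y = 80.77°

80.77°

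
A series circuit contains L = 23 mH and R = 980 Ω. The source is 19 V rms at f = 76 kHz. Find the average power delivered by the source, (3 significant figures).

ω = 2πf = 477500 rad/s
X_L = ωL = 11000 Ω
Z = 980 + j11000 Ω
|Z| = √(980² + 11000²) = 11000 Ω
∠Z = arctan(11000/980) = 84.9°
I = V/|Z| = 1.72 mA
P = VI cos φ = 19 × 0.00172 × cos(84.9°) = 2.91 mW

2.91 mW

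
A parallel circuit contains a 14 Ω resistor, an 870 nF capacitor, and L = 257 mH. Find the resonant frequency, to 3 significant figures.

ω₀ = 1/√(LC) = 1/√(0.257 × 8.7e-07) = 2115 rad/s
f₀ = ω₀/(2π) = 337 Hz

337 Hz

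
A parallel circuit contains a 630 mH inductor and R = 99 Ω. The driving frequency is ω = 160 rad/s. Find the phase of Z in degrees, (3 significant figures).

X_L = ωL = 101 Ω
Parallel: admittances add. Y = 1/R + 1/(jωL)
Y = (0.0101 − j0.00992) S
|Y| = 0.0142 S → |Z| = 1/|Y| = 70.6 Ω, ∠Z = −∠Y = 44.5°

44.5°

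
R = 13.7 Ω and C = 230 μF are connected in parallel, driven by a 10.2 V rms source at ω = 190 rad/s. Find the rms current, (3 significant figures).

868 mA

X_C = 1/(ωC) = 22.9 Ω
Parallel: admittances add. Y = 1/R + jωC
Y = (0.0730 + j0.0437) S
|Y| = 0.0851 S → |Z| = 1/|Y| = 11.8 Ω, ∠Z = −∠Y = -30.9°
I = V/|Z| = 10.2/11.8 = 868 mA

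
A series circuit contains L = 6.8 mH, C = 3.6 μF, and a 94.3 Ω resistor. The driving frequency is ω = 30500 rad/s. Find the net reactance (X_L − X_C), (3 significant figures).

198 Ω

X_L = ωL = 207 Ω
X_C = 1/(ωC) = 9.11 Ω
X = 207 − 9.11 = 198 Ω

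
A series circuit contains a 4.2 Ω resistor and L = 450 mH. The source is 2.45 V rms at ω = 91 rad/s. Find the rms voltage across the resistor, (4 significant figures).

X_L = ωL = 40.95 Ω
Z = 4.200 + j40.95 Ω
|Z| = √(4.200² + 40.95²) = 41.16 Ω
I = V/|Z| = 59.52 mA
V_R = I·|Z_R| = 0.05952 × 4.200 = 0.2500 V

0.2500 V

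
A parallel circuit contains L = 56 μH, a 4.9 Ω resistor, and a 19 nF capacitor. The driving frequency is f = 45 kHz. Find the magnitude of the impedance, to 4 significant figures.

4.715 Ω

ω = 2πf = 282700 rad/s
X_L = ωL = 15.83 Ω
X_C = 1/(ωC) = 186.1 Ω
Parallel: admittances add. Y = 1/R + 1/(jωL) + jωC
Y = (0.2041 − j0.05778) S
|Y| = 0.2121 S → |Z| = 1/|Y| = 4.715 Ω, ∠Z = −∠Y = 15.81°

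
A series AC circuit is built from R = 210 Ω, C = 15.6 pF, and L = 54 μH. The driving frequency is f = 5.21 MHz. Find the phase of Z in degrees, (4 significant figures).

-42.21°

ω = 2πf = 3.274e+07 rad/s
X_L = ωL = 1768 Ω
X_C = 1/(ωC) = 1958 Ω
Net reactance X = X_L − X_C = -190.5 Ω
Z = 210.0 − j190.5 Ω
|Z| = √(210.0² + 190.5²) = 283.5 Ω
∠Z = arctan(-190.5/210.0) = -42.21°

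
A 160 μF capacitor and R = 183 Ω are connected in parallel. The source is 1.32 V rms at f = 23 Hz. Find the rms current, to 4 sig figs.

ω = 2πf = 144.5 rad/s
X_C = 1/(ωC) = 43.25 Ω
Parallel: admittances add. Y = 1/R + jωC
Y = (0.005464 + j0.02312) S
|Y| = 0.02376 S → |Z| = 1/|Y| = 42.09 Ω, ∠Z = −∠Y = -76.70°
I = V/|Z| = 1.32/42.09 = 31.36 mA

31.36 mA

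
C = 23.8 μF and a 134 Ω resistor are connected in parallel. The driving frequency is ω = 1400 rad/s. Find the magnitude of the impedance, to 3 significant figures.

29.3 Ω

X_C = 1/(ωC) = 30.0 Ω
Parallel: admittances add. Y = 1/R + jωC
Y = (0.00746 + j0.0333) S
|Y| = 0.0341 S → |Z| = 1/|Y| = 29.3 Ω, ∠Z = −∠Y = -77.4°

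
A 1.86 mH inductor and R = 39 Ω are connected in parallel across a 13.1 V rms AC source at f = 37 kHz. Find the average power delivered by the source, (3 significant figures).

4.40 W

ω = 2πf = 232500 rad/s
X_L = ωL = 432 Ω
Parallel: admittances add. Y = 1/R + 1/(jωL)
Y = (0.0256 − j0.00231) S
|Y| = 0.0257 S → |Z| = 1/|Y| = 38.8 Ω, ∠Z = −∠Y = 5.15°
I = V/|Z| = 337 mA
P = VI cos φ = 13.1 × 0.337 × cos(5.15°) = 4.40 W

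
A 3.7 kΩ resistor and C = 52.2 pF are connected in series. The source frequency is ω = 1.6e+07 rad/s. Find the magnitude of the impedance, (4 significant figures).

3889 Ω

X_C = 1/(ωC) = 1197 Ω
Z = 3700 − j1197 Ω
|Z| = √(3700² + 1197²) = 3889 Ω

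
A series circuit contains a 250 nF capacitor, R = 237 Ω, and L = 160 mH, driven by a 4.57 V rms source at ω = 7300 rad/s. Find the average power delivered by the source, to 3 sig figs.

11.2 mW

X_L = ωL = 1170 Ω
X_C = 1/(ωC) = 548 Ω
Net reactance X = X_L − X_C = 620 Ω
Z = 237 + j620 Ω
|Z| = √(237² + 620²) = 664 Ω
∠Z = arctan(620/237) = 69.1°
I = V/|Z| = 6.88 mA
P = VI cos φ = 4.57 × 0.00688 × cos(69.1°) = 11.2 mW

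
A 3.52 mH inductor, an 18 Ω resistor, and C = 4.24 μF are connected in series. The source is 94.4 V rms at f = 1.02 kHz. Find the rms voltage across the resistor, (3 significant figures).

ω = 2πf = 6409 rad/s
X_L = ωL = 22.6 Ω
X_C = 1/(ωC) = 36.8 Ω
Net reactance X = X_L − X_C = -14.2 Ω
Z = 18.0 − j14.2 Ω
|Z| = √(18.0² + 14.2²) = 23.0 Ω
I = V/|Z| = 4.11 A
V_R = I·|Z_R| = 4.11 × 18.0 = 74.0 V

74.0 V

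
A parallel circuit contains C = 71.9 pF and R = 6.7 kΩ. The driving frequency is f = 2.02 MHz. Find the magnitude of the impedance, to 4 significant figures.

1081 Ω

ω = 2πf = 1.269e+07 rad/s
X_C = 1/(ωC) = 1096 Ω
Parallel: admittances add. Y = 1/R + jωC
Y = (0.0001493 + j0.0009126) S
|Y| = 0.0009247 S → |Z| = 1/|Y| = 1081 Ω, ∠Z = −∠Y = -80.71°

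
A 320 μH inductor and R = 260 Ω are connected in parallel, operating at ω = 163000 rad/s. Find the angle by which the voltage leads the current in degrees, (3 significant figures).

X_L = ωL = 52.2 Ω
Parallel: admittances add. Y = 1/R + 1/(jωL)
Y = (0.00385 − j0.0192) S
|Y| = 0.0196 S → |Z| = 1/|Y| = 51.1 Ω, ∠Z = −∠Y = 78.7°

78.7°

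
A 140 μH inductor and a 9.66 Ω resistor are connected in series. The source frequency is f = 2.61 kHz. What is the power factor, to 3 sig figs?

ω = 2πf = 16400 rad/s
X_L = ωL = 2.30 Ω
Z = 9.66 + j2.30 Ω
|Z| = √(9.66² + 2.30²) = 9.93 Ω
∠Z = arctan(2.30/9.66) = 13.4°
cos φ = cos(13.4°) = 0.973

0.973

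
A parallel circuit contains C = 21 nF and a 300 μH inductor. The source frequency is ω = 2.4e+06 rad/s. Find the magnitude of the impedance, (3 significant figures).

20.4 Ω

X_L = ωL = 720 Ω
X_C = 1/(ωC) = 19.8 Ω
Parallel: admittances add. Y = 1/(jωL) + jωC
Y = (0 + j0.0490) S
|Y| = 0.0490 S → |Z| = 1/|Y| = 20.4 Ω, ∠Z = −∠Y = -90.0°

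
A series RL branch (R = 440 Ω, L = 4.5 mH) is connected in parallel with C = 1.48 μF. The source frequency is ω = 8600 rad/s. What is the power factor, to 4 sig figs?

0.1771

X_L = ωL = 38.70 Ω
X_C = 1/(ωC) = 78.57 Ω
Branch 1 (R+jX_L): Z₁ = 440.0 + j38.70 Ω, |Z₁| = 441.7 Ω
Branch 2 (−jX_C): Z₂ = −j78.57 Ω
Parallel: Z = Z₁Z₂/(Z₁+Z₂), |Z| = 78.55 Ω, ∠Z = -79.80°
cos φ = cos(-79.80°) = 0.1771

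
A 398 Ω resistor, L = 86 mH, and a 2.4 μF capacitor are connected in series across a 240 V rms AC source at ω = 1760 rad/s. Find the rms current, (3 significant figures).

X_L = ωL = 151 Ω
X_C = 1/(ωC) = 237 Ω
Net reactance X = X_L − X_C = -85.4 Ω
Z = 398 − j85.4 Ω
|Z| = √(398² + 85.4²) = 407 Ω
I = V/|Z| = 240/407 = 590 mA

590 mA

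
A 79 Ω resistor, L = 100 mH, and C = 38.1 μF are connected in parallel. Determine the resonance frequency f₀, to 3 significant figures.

81.5 Hz

ω₀ = 1/√(LC) = 1/√(0.1 × 3.81e-05) = 512.3 rad/s
f₀ = ω₀/(2π) = 81.5 Hz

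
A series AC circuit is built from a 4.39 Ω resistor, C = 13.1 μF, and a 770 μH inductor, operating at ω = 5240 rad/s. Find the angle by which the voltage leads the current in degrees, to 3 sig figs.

-67.4°

X_L = ωL = 4.03 Ω
X_C = 1/(ωC) = 14.6 Ω
Net reactance X = X_L − X_C = -10.5 Ω
Z = 4.39 − j10.5 Ω
|Z| = √(4.39² + 10.5²) = 11.4 Ω
∠Z = arctan(-10.5/4.39) = -67.4°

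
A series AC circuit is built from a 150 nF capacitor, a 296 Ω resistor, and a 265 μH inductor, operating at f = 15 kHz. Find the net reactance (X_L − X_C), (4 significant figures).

ω = 2πf = 94250 rad/s
X_L = ωL = 24.98 Ω
X_C = 1/(ωC) = 70.74 Ω
X = 24.98 − 70.74 = -45.76 Ω

-45.76 Ω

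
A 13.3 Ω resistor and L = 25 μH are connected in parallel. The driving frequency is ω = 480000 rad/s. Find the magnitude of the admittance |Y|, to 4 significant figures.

X_L = ωL = 12.00 Ω
Parallel: admittances add. Y = 1/R + 1/(jωL)
Y = (0.07519 − j0.08333) S
|Y| = 0.1122 S → |Z| = 1/|Y| = 8.910 Ω, ∠Z = −∠Y = 47.94°

112.2 mS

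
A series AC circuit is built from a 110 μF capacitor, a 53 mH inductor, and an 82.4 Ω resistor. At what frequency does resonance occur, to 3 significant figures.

65.9 Hz

ω₀ = 1/√(LC) = 1/√(0.053 × 0.00011) = 414.2 rad/s
f₀ = ω₀/(2π) = 65.9 Hz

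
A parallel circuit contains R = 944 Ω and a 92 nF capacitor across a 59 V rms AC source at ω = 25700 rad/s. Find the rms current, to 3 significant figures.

X_C = 1/(ωC) = 423 Ω
Parallel: admittances add. Y = 1/R + jωC
Y = (0.00106 + j0.00236) S
|Y| = 0.00259 S → |Z| = 1/|Y| = 386 Ω, ∠Z = −∠Y = -65.9°
I = V/|Z| = 59/386 = 153 mA

153 mA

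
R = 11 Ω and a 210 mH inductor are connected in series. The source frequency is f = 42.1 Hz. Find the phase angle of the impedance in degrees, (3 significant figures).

78.8°

ω = 2πf = 264.5 rad/s
X_L = ωL = 55.5 Ω
Z = 11.0 + j55.5 Ω
|Z| = √(11.0² + 55.5²) = 56.6 Ω
∠Z = arctan(55.5/11.0) = 78.8°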